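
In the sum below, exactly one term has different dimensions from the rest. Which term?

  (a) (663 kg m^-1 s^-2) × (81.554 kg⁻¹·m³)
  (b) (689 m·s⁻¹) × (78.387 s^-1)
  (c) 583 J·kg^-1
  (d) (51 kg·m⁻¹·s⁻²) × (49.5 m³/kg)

Work out the base dimensions of each:
  (a) [kg·m⁻¹·s⁻²] · [kg⁻¹·m³] = m²·s⁻²
  (b) [m·s⁻¹] · [s⁻¹] = m·s⁻²
  (c) J·kg⁻¹ = N·m·kg⁻¹ = m²·s⁻²
  (d) [kg·m⁻¹·s⁻²] · [kg⁻¹·m³] = m²·s⁻²
All reduce to m²·s⁻² except (b), which is m·s⁻².

(b)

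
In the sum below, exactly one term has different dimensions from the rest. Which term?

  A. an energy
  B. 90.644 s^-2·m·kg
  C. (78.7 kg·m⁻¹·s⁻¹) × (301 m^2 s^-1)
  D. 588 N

A.

Reduce each to base SI dimensions:
  A. [energy] = kg·m²·s⁻²
  B. kg·m·s⁻²
  C. [kg·m⁻¹·s⁻¹] · [m²·s⁻¹] = kg·m·s⁻²
  D. N = kg·m·s⁻²
All reduce to kg·m·s⁻² except A., which is kg·m²·s⁻².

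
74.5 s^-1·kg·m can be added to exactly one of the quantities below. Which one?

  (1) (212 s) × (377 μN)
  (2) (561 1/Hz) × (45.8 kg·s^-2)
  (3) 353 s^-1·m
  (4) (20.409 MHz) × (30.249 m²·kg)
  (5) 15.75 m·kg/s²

(1)

Reference: kg·m·s⁻¹.
Each option:
  (1) [s] · [kg·m·s⁻²] = kg·m·s⁻¹  ← same
  (2) [s] · [kg·s⁻²] = kg·s⁻¹
  (3) m·s⁻¹
  (4) [s⁻¹] · [kg·m²] = kg·m²·s⁻¹
  (5) kg·m·s⁻²
Only (1) matches kg·m·s⁻¹.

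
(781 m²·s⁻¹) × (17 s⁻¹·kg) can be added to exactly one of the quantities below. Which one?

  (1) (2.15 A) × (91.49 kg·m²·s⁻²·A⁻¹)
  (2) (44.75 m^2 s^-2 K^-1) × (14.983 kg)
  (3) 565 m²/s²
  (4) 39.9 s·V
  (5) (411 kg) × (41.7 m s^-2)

(1)

Reference: [m²·s⁻¹] · [kg·s⁻¹] = kg·m²·s⁻².
Each option:
  (1) [A] · [kg·m²·s⁻²·A⁻¹] = kg·m²·s⁻²  ← same
  (2) [m²·s⁻²·K⁻¹] · [kg] = kg·m²·s⁻²·K⁻¹
  (3) m²·s⁻²
  (4) V·s = J·C⁻¹·s = kg·m²·s⁻²·A⁻¹
  (5) [kg] · [m·s⁻²] = kg·m·s⁻²
Only (1) matches kg·m²·s⁻².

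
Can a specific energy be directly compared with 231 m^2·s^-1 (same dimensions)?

Reduce each to base SI dimensions:
  a specific energy:  [specific energy] = m²·s⁻²
  231 m^2·s^-1:  m²·s⁻¹
m²·s⁻² ≠ m²·s⁻¹, so they cannot be added.

No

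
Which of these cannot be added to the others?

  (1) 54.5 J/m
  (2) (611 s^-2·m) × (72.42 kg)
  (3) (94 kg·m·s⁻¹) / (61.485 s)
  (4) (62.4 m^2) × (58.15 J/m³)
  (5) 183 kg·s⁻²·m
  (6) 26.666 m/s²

Reduce each to base SI dimensions:
  (1) J·m⁻¹ = N·m·m⁻¹ = kg·m·s⁻²
  (2) [m·s⁻²] · [kg] = kg·m·s⁻²
  (3) [kg·m·s⁻¹] / [s] = kg·m·s⁻²
  (4) [m²] · [kg·m⁻¹·s⁻²] = kg·m·s⁻²
  (5) kg·m·s⁻²
  (6) m·s⁻²
All reduce to kg·m·s⁻² except (6), which is m·s⁻².

(6)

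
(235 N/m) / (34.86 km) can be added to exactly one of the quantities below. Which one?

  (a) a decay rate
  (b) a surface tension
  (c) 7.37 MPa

(c)

Reference: [kg·s⁻²] / [m] = kg·m⁻¹·s⁻².
Each option:
  (a) [decay rate] = s⁻¹
  (b) [surface tension] = kg·s⁻²
  (c) Pa = N·m⁻² = kg·m⁻¹·s⁻²  ← same
Only (c) matches kg·m⁻¹·s⁻².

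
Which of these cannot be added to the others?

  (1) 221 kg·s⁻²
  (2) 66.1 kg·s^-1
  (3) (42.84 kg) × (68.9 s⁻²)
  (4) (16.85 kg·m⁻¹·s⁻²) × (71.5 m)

Work out the base dimensions of each:
  (1) kg·s⁻²
  (2) kg·s⁻¹
  (3) [kg] · [s⁻²] = kg·s⁻²
  (4) [kg·m⁻¹·s⁻²] · [m] = kg·s⁻²
All reduce to kg·s⁻² except (2), which is kg·s⁻¹.

(2)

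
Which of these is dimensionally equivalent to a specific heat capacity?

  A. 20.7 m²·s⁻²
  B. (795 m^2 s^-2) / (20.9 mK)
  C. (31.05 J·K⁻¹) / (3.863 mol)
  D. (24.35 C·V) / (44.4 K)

Reference: [specific heat capacity] = m²·s⁻²·K⁻¹.
Each option:
  A. m²·s⁻²
  B. [m²·s⁻²] / [K] = m²·s⁻²·K⁻¹  ← same
  C. [kg·m²·s⁻²·K⁻¹] / [mol] = kg·m²·s⁻²·K⁻¹·mol⁻¹
  D. [kg·m²·s⁻²] / [K] = kg·m²·s⁻²·K⁻¹
Only B. matches m²·s⁻²·K⁻¹.

B.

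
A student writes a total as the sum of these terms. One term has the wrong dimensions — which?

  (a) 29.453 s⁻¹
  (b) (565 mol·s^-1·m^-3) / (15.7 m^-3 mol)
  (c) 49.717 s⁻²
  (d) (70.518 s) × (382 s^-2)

(c)

Expand each in SI base units:
  (a) s⁻¹
  (b) [m⁻³·s⁻¹·mol] / [m⁻³·mol] = s⁻¹
  (c) s⁻²
  (d) [s] · [s⁻²] = s⁻¹
All reduce to s⁻¹ except (c), which is s⁻².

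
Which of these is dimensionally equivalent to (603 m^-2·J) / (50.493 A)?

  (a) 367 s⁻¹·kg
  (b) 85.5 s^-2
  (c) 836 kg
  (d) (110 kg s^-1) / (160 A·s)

(d)

Reference: [kg·s⁻²] / [A] = kg·s⁻²·A⁻¹.
Each option:
  (a) kg·s⁻¹
  (b) s⁻²
  (c) kg
  (d) [kg·s⁻¹] / [s·A] = kg·s⁻²·A⁻¹  ← same
Only (d) matches kg·s⁻²·A⁻¹.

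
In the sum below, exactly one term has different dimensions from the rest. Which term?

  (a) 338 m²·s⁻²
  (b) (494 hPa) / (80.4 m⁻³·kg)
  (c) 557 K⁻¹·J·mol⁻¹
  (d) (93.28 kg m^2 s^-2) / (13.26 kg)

Reduce each to base SI dimensions:
  (a) m²·s⁻²
  (b) [kg·m⁻¹·s⁻²] / [kg·m⁻³] = m²·s⁻²
  (c) J·mol⁻¹·K⁻¹ = N·m·mol⁻¹·K⁻¹ = kg·m²·s⁻²·K⁻¹·mol⁻¹
  (d) [kg·m²·s⁻²] / [kg] = m²·s⁻²
All reduce to m²·s⁻² except (c), which is kg·m²·s⁻²·K⁻¹·mol⁻¹.

(c)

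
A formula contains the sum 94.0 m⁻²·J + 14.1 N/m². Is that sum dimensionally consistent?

No

Work out the base dimensions of each:
  94.0 m⁻²·J:  J·m⁻² = N·m·m⁻² = kg·s⁻²
  14.1 N/m²:  N·m⁻² = kg·m·s⁻²·m⁻² = kg·m⁻¹·s⁻²
kg·s⁻² ≠ kg·m⁻¹·s⁻², so they cannot be added.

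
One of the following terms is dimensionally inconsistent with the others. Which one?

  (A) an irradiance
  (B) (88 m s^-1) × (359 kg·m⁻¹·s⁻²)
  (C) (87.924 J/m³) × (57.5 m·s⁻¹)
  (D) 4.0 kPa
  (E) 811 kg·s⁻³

(D)

In SI base units:
  (A) [irradiance] = kg·s⁻³
  (B) [m·s⁻¹] · [kg·m⁻¹·s⁻²] = kg·s⁻³
  (C) [kg·m⁻¹·s⁻²] · [m·s⁻¹] = kg·s⁻³
  (D) Pa = N·m⁻² = kg·m⁻¹·s⁻²
  (E) kg·s⁻³
All reduce to kg·s⁻³ except (D), which is kg·m⁻¹·s⁻².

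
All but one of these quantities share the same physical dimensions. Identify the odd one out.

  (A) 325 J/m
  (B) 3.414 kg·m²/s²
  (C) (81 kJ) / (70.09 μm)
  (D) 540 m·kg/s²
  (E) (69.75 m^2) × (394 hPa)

Expand each in SI base units:
  (A) J·m⁻¹ = N·m·m⁻¹ = kg·m·s⁻²
  (B) kg·m²·s⁻²
  (C) [kg·m²·s⁻²] / [m] = kg·m·s⁻²
  (D) kg·m·s⁻²
  (E) [m²] · [kg·m⁻¹·s⁻²] = kg·m·s⁻²
All reduce to kg·m·s⁻² except (B), which is kg·m²·s⁻².

(B)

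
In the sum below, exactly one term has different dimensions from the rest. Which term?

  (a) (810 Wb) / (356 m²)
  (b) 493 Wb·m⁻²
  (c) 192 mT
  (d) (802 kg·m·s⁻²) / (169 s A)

Reduce each to base SI dimensions:
  (a) [kg·m²·s⁻²·A⁻¹] / [m²] = kg·s⁻²·A⁻¹
  (b) Wb·m⁻² = V·s·m⁻² = kg·s⁻²·A⁻¹
  (c) T = Wb·m⁻² = kg·s⁻²·A⁻¹
  (d) [kg·m·s⁻²] / [s·A] = kg·m·s⁻³·A⁻¹
All reduce to kg·s⁻²·A⁻¹ except (d), which is kg·m·s⁻³·A⁻¹.

(d)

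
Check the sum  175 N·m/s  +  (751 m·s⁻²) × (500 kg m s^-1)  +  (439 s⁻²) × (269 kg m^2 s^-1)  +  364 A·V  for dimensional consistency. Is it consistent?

Yes

Reduce each to base SI dimensions:
  175 N·m/s:  N·m·s⁻¹ = kg·m·s⁻²·m·s⁻¹ = kg·m²·s⁻³
  (751 m·s⁻²) × (500 kg m s^-1):  [m·s⁻²] · [kg·m·s⁻¹] = kg·m²·s⁻³
  (439 s⁻²) × (269 kg m^2 s^-1):  [s⁻²] · [kg·m²·s⁻¹] = kg·m²·s⁻³
  364 A·V:  V·A = J·C⁻¹·A = kg·m²·s⁻³
Every term reduces to kg·m²·s⁻³.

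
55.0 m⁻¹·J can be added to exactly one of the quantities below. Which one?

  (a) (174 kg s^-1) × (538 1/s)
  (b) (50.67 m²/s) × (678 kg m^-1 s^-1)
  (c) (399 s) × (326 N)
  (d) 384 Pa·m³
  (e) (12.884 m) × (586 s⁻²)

(b)

Reference: J·m⁻¹ = N·m·m⁻¹ = kg·m·s⁻².
Each option:
  (a) [kg·s⁻¹] · [s⁻¹] = kg·s⁻²
  (b) [m²·s⁻¹] · [kg·m⁻¹·s⁻¹] = kg·m·s⁻²  ← same
  (c) [s] · [kg·m·s⁻²] = kg·m·s⁻¹
  (d) Pa·m³ = N·m⁻²·m³ = kg·m²·s⁻²
  (e) [m] · [s⁻²] = m·s⁻²
Only (b) matches kg·m·s⁻².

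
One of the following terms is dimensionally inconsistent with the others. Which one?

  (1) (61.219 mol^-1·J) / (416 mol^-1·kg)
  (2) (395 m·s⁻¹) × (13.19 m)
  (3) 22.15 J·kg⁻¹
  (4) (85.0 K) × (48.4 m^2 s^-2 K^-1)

(2)

Reduce each to base SI dimensions:
  (1) [kg·m²·s⁻²·mol⁻¹] / [kg·mol⁻¹] = m²·s⁻²
  (2) [m·s⁻¹] · [m] = m²·s⁻¹
  (3) J·kg⁻¹ = N·m·kg⁻¹ = m²·s⁻²
  (4) [K] · [m²·s⁻²·K⁻¹] = m²·s⁻²
All reduce to m²·s⁻² except (2), which is m²·s⁻¹.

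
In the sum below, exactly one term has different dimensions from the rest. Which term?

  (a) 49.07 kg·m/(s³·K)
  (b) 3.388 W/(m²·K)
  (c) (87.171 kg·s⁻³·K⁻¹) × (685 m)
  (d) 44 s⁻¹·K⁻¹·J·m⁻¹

Dimensions:
  (a) kg·m·s⁻³·K⁻¹
  (b) W·m⁻²·K⁻¹ = J·s⁻¹·m⁻²·K⁻¹ = kg·s⁻³·K⁻¹
  (c) [kg·s⁻³·K⁻¹] · [m] = kg·m·s⁻³·K⁻¹
  (d) J·s⁻¹·m⁻¹·K⁻¹ = N·m·s⁻¹·m⁻¹·K⁻¹ = kg·m·s⁻³·K⁻¹
All reduce to kg·m·s⁻³·K⁻¹ except (b), which is kg·s⁻³·K⁻¹.

(b)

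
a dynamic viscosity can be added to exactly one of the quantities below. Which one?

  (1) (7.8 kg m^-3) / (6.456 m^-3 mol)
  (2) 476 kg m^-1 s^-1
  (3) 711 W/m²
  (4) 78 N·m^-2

Reference: [dynamic viscosity] = kg·m⁻¹·s⁻¹.
Each option:
  (1) [kg·m⁻³] / [m⁻³·mol] = kg·mol⁻¹
  (2) kg·m⁻¹·s⁻¹  ← same
  (3) W·m⁻² = J·s⁻¹·m⁻² = kg·s⁻³
  (4) N·m⁻² = kg·m·s⁻²·m⁻² = kg·m⁻¹·s⁻²
Only (2) matches kg·m⁻¹·s⁻¹.

(2)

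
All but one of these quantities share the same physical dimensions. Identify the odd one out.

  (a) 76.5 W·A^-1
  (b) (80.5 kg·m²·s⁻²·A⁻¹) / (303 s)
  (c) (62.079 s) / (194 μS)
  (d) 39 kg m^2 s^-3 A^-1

Reduce each to base SI dimensions:
  (a) W·A⁻¹ = J·s⁻¹·A⁻¹ = kg·m²·s⁻³·A⁻¹
  (b) [kg·m²·s⁻²·A⁻¹] / [s] = kg·m²·s⁻³·A⁻¹
  (c) [s] / [kg⁻¹·m⁻²·s³·A²] = kg·m²·s⁻²·A⁻²
  (d) kg·m²·s⁻³·A⁻¹
All reduce to kg·m²·s⁻³·A⁻¹ except (c), which is kg·m²·s⁻²·A⁻².

(c)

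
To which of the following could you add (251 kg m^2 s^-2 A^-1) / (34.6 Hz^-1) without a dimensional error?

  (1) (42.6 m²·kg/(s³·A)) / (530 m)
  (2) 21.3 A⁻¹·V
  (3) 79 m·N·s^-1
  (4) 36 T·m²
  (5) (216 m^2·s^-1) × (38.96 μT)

(5)

Reference: [kg·m²·s⁻²·A⁻¹] / [s] = kg·m²·s⁻³·A⁻¹.
Each option:
  (1) [kg·m²·s⁻³·A⁻¹] / [m] = kg·m·s⁻³·A⁻¹
  (2) V·A⁻¹ = J·C⁻¹·A⁻¹ = kg·m²·s⁻³·A⁻²
  (3) N·m·s⁻¹ = kg·m·s⁻²·m·s⁻¹ = kg·m²·s⁻³
  (4) T·m² = Wb·m⁻²·m² = kg·m²·s⁻²·A⁻¹
  (5) [m²·s⁻¹] · [kg·s⁻²·A⁻¹] = kg·m²·s⁻³·A⁻¹  ← same
Only (5) matches kg·m²·s⁻³·A⁻¹.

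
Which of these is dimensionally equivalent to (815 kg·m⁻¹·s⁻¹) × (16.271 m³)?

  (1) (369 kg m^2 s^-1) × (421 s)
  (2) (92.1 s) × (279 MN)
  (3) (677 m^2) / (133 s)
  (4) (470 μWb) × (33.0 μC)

Reference: [kg·m⁻¹·s⁻¹] · [m³] = kg·m²·s⁻¹.
Each option:
  (1) [kg·m²·s⁻¹] · [s] = kg·m²
  (2) [s] · [kg·m·s⁻²] = kg·m·s⁻¹
  (3) [m²] / [s] = m²·s⁻¹
  (4) [kg·m²·s⁻²·A⁻¹] · [s·A] = kg·m²·s⁻¹  ← same
Only (4) matches kg·m²·s⁻¹.

(4)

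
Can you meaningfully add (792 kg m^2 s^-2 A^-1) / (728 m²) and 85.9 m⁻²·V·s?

Reduce each to base SI dimensions:
  (792 kg m^2 s^-2 A^-1) / (728 m²):  [kg·m²·s⁻²·A⁻¹] / [m²] = kg·s⁻²·A⁻¹
  85.9 m⁻²·V·s:  V·s·m⁻² = J·C⁻¹·s·m⁻² = kg·s⁻²·A⁻¹
Both are kg·s⁻²·A⁻¹, so they have the same dimensions and can be added.

Yes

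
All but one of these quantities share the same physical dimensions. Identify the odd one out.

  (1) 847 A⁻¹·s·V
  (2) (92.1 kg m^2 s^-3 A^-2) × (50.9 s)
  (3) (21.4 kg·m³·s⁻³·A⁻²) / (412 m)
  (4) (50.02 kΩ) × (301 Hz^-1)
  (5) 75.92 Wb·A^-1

Reduce each to base SI dimensions:
  (1) V·s·A⁻¹ = J·C⁻¹·s·A⁻¹ = kg·m²·s⁻²·A⁻²
  (2) [kg·m²·s⁻³·A⁻²] · [s] = kg·m²·s⁻²·A⁻²
  (3) [kg·m³·s⁻³·A⁻²] / [m] = kg·m²·s⁻³·A⁻²
  (4) [kg·m²·s⁻³·A⁻²] · [s] = kg·m²·s⁻²·A⁻²
  (5) Wb·A⁻¹ = V·s·A⁻¹ = kg·m²·s⁻²·A⁻²
All reduce to kg·m²·s⁻²·A⁻² except (3), which is kg·m²·s⁻³·A⁻².

(3)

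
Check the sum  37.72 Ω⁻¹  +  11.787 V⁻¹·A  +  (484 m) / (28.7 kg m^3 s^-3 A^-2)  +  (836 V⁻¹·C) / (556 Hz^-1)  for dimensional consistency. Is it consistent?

Work out the base dimensions of each:
  37.72 Ω⁻¹:  Ω⁻¹ = (V·A⁻¹)⁻¹ = kg⁻¹·m⁻²·s³·A²
  11.787 V⁻¹·A:  A·V⁻¹ = A·(J·C⁻¹)⁻¹ = kg⁻¹·m⁻²·s³·A²
  (484 m) / (28.7 kg m^3 s^-3 A^-2):  [m] / [kg·m³·s⁻³·A⁻²] = kg⁻¹·m⁻²·s³·A²
  (836 V⁻¹·C) / (556 Hz^-1):  [kg⁻¹·m⁻²·s⁴·A²] / [s] = kg⁻¹·m⁻²·s³·A²
Every term reduces to kg⁻¹·m⁻²·s³·A².

Yes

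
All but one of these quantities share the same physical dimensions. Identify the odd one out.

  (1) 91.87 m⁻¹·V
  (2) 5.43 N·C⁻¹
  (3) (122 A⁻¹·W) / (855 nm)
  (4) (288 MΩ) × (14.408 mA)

In SI base units:
  (1) V·m⁻¹ = J·C⁻¹·m⁻¹ = kg·m·s⁻³·A⁻¹
  (2) N·C⁻¹ = kg·m·s⁻²·(s·A)⁻¹ = kg·m·s⁻³·A⁻¹
  (3) [kg·m²·s⁻³·A⁻¹] / [m] = kg·m·s⁻³·A⁻¹
  (4) [kg·m²·s⁻³·A⁻²] · [A] = kg·m²·s⁻³·A⁻¹
All reduce to kg·m·s⁻³·A⁻¹ except (4), which is kg·m²·s⁻³·A⁻¹.

(4)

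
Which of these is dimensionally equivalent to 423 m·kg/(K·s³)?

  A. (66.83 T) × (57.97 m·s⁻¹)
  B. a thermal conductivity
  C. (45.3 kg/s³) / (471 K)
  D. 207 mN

B.

Reference: kg·m·s⁻³·K⁻¹.
Each option:
  A. [kg·s⁻²·A⁻¹] · [m·s⁻¹] = kg·m·s⁻³·A⁻¹
  B. [thermal conductivity] = kg·m·s⁻³·K⁻¹  ← same
  C. [kg·s⁻³] / [K] = kg·s⁻³·K⁻¹
  D. N = kg·m·s⁻²
Only B. matches kg·m·s⁻³·K⁻¹.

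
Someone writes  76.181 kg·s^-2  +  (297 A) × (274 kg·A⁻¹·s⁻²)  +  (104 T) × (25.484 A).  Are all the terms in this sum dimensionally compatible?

Yes

Expand each in SI base units:
  76.181 kg·s^-2:  kg·s⁻²
  (297 A) × (274 kg·A⁻¹·s⁻²):  [A] · [kg·s⁻²·A⁻¹] = kg·s⁻²
  (104 T) × (25.484 A):  [kg·s⁻²·A⁻¹] · [A] = kg·s⁻²
Every term reduces to kg·s⁻².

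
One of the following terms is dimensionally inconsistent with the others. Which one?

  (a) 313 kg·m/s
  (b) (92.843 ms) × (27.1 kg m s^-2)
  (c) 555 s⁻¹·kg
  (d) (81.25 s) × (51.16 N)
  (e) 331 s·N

Dimensions:
  (a) kg·m·s⁻¹
  (b) [s] · [kg·m·s⁻²] = kg·m·s⁻¹
  (c) kg·s⁻¹
  (d) [s] · [kg·m·s⁻²] = kg·m·s⁻¹
  (e) N·s = kg·m·s⁻²·s = kg·m·s⁻¹
All reduce to kg·m·s⁻¹ except (c), which is kg·s⁻¹.

(c)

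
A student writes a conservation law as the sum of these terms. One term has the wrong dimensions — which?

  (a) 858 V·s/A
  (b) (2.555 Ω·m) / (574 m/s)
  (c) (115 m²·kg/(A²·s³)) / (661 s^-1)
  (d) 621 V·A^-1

Expand each in SI base units:
  (a) V·s·A⁻¹ = J·C⁻¹·s·A⁻¹ = kg·m²·s⁻²·A⁻²
  (b) [kg·m³·s⁻³·A⁻²] / [m·s⁻¹] = kg·m²·s⁻²·A⁻²
  (c) [kg·m²·s⁻³·A⁻²] / [s⁻¹] = kg·m²·s⁻²·A⁻²
  (d) V·A⁻¹ = J·C⁻¹·A⁻¹ = kg·m²·s⁻³·A⁻²
All reduce to kg·m²·s⁻²·A⁻² except (d), which is kg·m²·s⁻³·A⁻².

(d)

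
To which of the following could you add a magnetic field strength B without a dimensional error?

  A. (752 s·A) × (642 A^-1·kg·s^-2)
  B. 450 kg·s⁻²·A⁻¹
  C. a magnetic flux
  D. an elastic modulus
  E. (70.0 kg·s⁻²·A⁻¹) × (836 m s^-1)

B.

Reference: [magnetic field strength B] = kg·s⁻²·A⁻¹.
Each option:
  A. [s·A] · [kg·s⁻²·A⁻¹] = kg·s⁻¹
  B. kg·s⁻²·A⁻¹  ← same
  C. [magnetic flux] = kg·m²·s⁻²·A⁻¹
  D. [elastic modulus] = kg·m⁻¹·s⁻²
  E. [kg·s⁻²·A⁻¹] · [m·s⁻¹] = kg·m·s⁻³·A⁻¹
Only B. matches kg·s⁻²·A⁻¹.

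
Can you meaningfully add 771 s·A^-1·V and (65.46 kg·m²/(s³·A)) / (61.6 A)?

Dimensions:
  771 s·A^-1·V:  V·s·A⁻¹ = J·C⁻¹·s·A⁻¹ = kg·m²·s⁻²·A⁻²
  (65.46 kg·m²/(s³·A)) / (61.6 A):  [kg·m²·s⁻³·A⁻¹] / [A] = kg·m²·s⁻³·A⁻²
kg·m²·s⁻²·A⁻² ≠ kg·m²·s⁻³·A⁻², so they cannot be added.

No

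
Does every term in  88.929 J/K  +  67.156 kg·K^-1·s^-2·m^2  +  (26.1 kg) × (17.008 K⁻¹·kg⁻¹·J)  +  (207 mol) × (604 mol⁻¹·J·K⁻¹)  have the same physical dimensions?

Yes

Dimensions:
  88.929 J/K:  J·K⁻¹ = N·m·K⁻¹ = kg·m²·s⁻²·K⁻¹
  67.156 kg·K^-1·s^-2·m^2:  kg·m²·s⁻²·K⁻¹
  (26.1 kg) × (17.008 K⁻¹·kg⁻¹·J):  [kg] · [m²·s⁻²·K⁻¹] = kg·m²·s⁻²·K⁻¹
  (207 mol) × (604 mol⁻¹·J·K⁻¹):  [mol] · [kg·m²·s⁻²·K⁻¹·mol⁻¹] = kg·m²·s⁻²·K⁻¹
Every term reduces to kg·m²·s⁻²·K⁻¹.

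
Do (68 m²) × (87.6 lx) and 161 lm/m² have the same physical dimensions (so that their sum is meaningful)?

No

Expand each in SI base units:
  (68 m²) × (87.6 lx):  [m²] · [m⁻²·cd] = cd
  161 lm/m²:  lm·m⁻² = cd·m⁻² = m⁻²·cd
cd ≠ m⁻²·cd, so they cannot be added.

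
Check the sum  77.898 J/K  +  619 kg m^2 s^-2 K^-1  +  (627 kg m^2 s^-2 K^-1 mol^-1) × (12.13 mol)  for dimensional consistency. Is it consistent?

Dimensions:
  77.898 J/K:  J·K⁻¹ = N·m·K⁻¹ = kg·m²·s⁻²·K⁻¹
  619 kg m^2 s^-2 K^-1:  kg·m²·s⁻²·K⁻¹
  (627 kg m^2 s^-2 K^-1 mol^-1) × (12.13 mol):  [kg·m²·s⁻²·K⁻¹·mol⁻¹] · [mol] = kg·m²·s⁻²·K⁻¹
Every term reduces to kg·m²·s⁻²·K⁻¹.

Yes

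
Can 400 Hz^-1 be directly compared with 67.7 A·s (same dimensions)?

No

Expand each in SI base units:
  400 Hz^-1:  Hz⁻¹ = (s⁻¹)⁻¹ = s
  67.7 A·s:  A·s = s·A
s ≠ s·A, so they cannot be added.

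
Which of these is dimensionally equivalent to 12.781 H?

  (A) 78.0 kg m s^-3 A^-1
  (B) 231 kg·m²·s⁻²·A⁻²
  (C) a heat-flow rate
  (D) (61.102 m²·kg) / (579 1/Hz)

(B)

Reference: H = V·s·A⁻¹ = kg·m²·s⁻²·A⁻².
Each option:
  (A) kg·m·s⁻³·A⁻¹
  (B) kg·m²·s⁻²·A⁻²  ← same
  (C) [heat-flow rate] = kg·m²·s⁻³
  (D) [kg·m²] / [s] = kg·m²·s⁻¹
Only (B) matches kg·m²·s⁻²·A⁻².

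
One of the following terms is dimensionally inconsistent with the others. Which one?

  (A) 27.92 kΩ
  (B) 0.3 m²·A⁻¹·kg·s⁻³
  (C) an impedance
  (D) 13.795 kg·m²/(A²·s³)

Work out the base dimensions of each:
  (A) Ω = V·A⁻¹ = kg·m²·s⁻³·A⁻²
  (B) kg·m²·s⁻³·A⁻¹
  (C) [impedance] = kg·m²·s⁻³·A⁻²
  (D) kg·m²·s⁻³·A⁻²
All reduce to kg·m²·s⁻³·A⁻² except (B), which is kg·m²·s⁻³·A⁻¹.

(B)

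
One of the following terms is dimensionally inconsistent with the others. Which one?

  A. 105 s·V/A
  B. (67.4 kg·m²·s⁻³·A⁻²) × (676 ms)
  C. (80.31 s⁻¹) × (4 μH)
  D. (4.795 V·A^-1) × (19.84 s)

C.

Expand each in SI base units:
  A. V·s·A⁻¹ = J·C⁻¹·s·A⁻¹ = kg·m²·s⁻²·A⁻²
  B. [kg·m²·s⁻³·A⁻²] · [s] = kg·m²·s⁻²·A⁻²
  C. [s⁻¹] · [kg·m²·s⁻²·A⁻²] = kg·m²·s⁻³·A⁻²
  D. [kg·m²·s⁻³·A⁻²] · [s] = kg·m²·s⁻²·A⁻²
All reduce to kg·m²·s⁻²·A⁻² except C., which is kg·m²·s⁻³·A⁻².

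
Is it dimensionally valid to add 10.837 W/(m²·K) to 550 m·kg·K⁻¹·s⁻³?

Work out the base dimensions of each:
  10.837 W/(m²·K):  W·m⁻²·K⁻¹ = J·s⁻¹·m⁻²·K⁻¹ = kg·s⁻³·K⁻¹
  550 m·kg·K⁻¹·s⁻³:  kg·m·s⁻³·K⁻¹
kg·s⁻³·K⁻¹ ≠ kg·m·s⁻³·K⁻¹, so they cannot be added.

No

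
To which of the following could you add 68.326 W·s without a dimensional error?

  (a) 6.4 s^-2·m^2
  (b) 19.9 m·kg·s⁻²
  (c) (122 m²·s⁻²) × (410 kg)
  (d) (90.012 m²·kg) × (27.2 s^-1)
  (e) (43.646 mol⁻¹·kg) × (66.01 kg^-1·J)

(c)

Reference: W·s = J·s⁻¹·s = kg·m²·s⁻².
Each option:
  (a) m²·s⁻²
  (b) kg·m·s⁻²
  (c) [m²·s⁻²] · [kg] = kg·m²·s⁻²  ← same
  (d) [kg·m²] · [s⁻¹] = kg·m²·s⁻¹
  (e) [kg·mol⁻¹] · [m²·s⁻²] = kg·m²·s⁻²·mol⁻¹
Only (c) matches kg·m²·s⁻².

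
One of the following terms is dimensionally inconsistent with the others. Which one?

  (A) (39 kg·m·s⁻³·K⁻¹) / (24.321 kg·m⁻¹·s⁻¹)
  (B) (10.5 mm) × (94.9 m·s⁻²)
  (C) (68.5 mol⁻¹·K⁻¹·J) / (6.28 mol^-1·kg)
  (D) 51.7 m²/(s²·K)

Expand each in SI base units:
  (A) [kg·m·s⁻³·K⁻¹] / [kg·m⁻¹·s⁻¹] = m²·s⁻²·K⁻¹
  (B) [m] · [m·s⁻²] = m²·s⁻²
  (C) [kg·m²·s⁻²·K⁻¹·mol⁻¹] / [kg·mol⁻¹] = m²·s⁻²·K⁻¹
  (D) m²·s⁻²·K⁻¹
All reduce to m²·s⁻²·K⁻¹ except (B), which is m²·s⁻².

(B)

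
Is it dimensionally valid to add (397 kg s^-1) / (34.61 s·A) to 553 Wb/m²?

Dimensions:
  (397 kg s^-1) / (34.61 s·A):  [kg·s⁻¹] / [s·A] = kg·s⁻²·A⁻¹
  553 Wb/m²:  Wb·m⁻² = V·s·m⁻² = kg·s⁻²·A⁻¹
Both are kg·s⁻²·A⁻¹, so they have the same dimensions and can be added.

Yes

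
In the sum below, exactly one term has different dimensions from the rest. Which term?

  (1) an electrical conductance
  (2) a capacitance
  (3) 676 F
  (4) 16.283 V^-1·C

(1)

Dimensions:
  (1) [electrical conductance] = kg⁻¹·m⁻²·s³·A²
  (2) [capacitance] = kg⁻¹·m⁻²·s⁴·A²
  (3) F = C·V⁻¹ = kg⁻¹·m⁻²·s⁴·A²
  (4) C·V⁻¹ = s·A·(J·C⁻¹)⁻¹ = kg⁻¹·m⁻²·s⁴·A²
All reduce to kg⁻¹·m⁻²·s⁴·A² except (1), which is kg⁻¹·m⁻²·s³·A².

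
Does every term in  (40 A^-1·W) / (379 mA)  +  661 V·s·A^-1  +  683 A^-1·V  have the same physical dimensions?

No

In SI base units:
  (40 A^-1·W) / (379 mA):  [kg·m²·s⁻³·A⁻¹] / [A] = kg·m²·s⁻³·A⁻²
  661 V·s·A^-1:  V·s·A⁻¹ = J·C⁻¹·s·A⁻¹ = kg·m²·s⁻²·A⁻²
  683 A^-1·V:  V·A⁻¹ = J·C⁻¹·A⁻¹ = kg·m²·s⁻³·A⁻²
The terms do not share a single dimension (kg·m²·s⁻²·A⁻² vs kg·m²·s⁻³·A⁻²).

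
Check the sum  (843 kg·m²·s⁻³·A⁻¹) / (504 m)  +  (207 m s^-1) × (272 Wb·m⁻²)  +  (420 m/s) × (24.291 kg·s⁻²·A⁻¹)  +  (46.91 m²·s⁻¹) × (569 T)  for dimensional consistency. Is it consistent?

In SI base units:
  (843 kg·m²·s⁻³·A⁻¹) / (504 m):  [kg·m²·s⁻³·A⁻¹] / [m] = kg·m·s⁻³·A⁻¹
  (207 m s^-1) × (272 Wb·m⁻²):  [m·s⁻¹] · [kg·s⁻²·A⁻¹] = kg·m·s⁻³·A⁻¹
  (420 m/s) × (24.291 kg·s⁻²·A⁻¹):  [m·s⁻¹] · [kg·s⁻²·A⁻¹] = kg·m·s⁻³·A⁻¹
  (46.91 m²·s⁻¹) × (569 T):  [m²·s⁻¹] · [kg·s⁻²·A⁻¹] = kg·m²·s⁻³·A⁻¹
The terms do not share a single dimension (kg·m²·s⁻³·A⁻¹ vs kg·m·s⁻³·A⁻¹).

No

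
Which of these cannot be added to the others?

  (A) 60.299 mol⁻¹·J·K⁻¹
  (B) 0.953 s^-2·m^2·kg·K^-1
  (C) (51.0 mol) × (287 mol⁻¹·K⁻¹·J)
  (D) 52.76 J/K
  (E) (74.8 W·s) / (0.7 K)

In SI base units:
  (A) J·mol⁻¹·K⁻¹ = N·m·mol⁻¹·K⁻¹ = kg·m²·s⁻²·K⁻¹·mol⁻¹
  (B) kg·m²·s⁻²·K⁻¹
  (C) [mol] · [kg·m²·s⁻²·K⁻¹·mol⁻¹] = kg·m²·s⁻²·K⁻¹
  (D) J·K⁻¹ = N·m·K⁻¹ = kg·m²·s⁻²·K⁻¹
  (E) [kg·m²·s⁻²] / [K] = kg·m²·s⁻²·K⁻¹
All reduce to kg·m²·s⁻²·K⁻¹ except (A), which is kg·m²·s⁻²·K⁻¹·mol⁻¹.

(A)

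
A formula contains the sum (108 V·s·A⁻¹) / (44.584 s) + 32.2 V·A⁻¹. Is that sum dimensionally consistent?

Yes

Reduce each to base SI dimensions:
  (108 V·s·A⁻¹) / (44.584 s):  [kg·m²·s⁻²·A⁻²] / [s] = kg·m²·s⁻³·A⁻²
  32.2 V·A⁻¹:  V·A⁻¹ = J·C⁻¹·A⁻¹ = kg·m²·s⁻³·A⁻²
Both are kg·m²·s⁻³·A⁻², so they have the same dimensions and can be added.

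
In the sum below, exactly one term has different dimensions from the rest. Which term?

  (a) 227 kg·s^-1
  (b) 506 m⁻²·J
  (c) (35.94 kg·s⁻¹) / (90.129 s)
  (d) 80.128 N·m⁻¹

(a)

Expand each in SI base units:
  (a) kg·s⁻¹
  (b) J·m⁻² = N·m·m⁻² = kg·s⁻²
  (c) [kg·s⁻¹] / [s] = kg·s⁻²
  (d) N·m⁻¹ = kg·m·s⁻²·m⁻¹ = kg·s⁻²
All reduce to kg·s⁻² except (a), which is kg·s⁻¹.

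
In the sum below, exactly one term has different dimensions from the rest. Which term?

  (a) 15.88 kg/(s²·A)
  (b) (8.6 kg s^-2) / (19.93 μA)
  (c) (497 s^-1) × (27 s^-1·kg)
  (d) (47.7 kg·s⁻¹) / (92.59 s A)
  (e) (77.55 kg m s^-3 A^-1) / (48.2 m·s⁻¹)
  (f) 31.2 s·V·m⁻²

(c)

Work out the base dimensions of each:
  (a) kg·s⁻²·A⁻¹
  (b) [kg·s⁻²] / [A] = kg·s⁻²·A⁻¹
  (c) [s⁻¹] · [kg·s⁻¹] = kg·s⁻²
  (d) [kg·s⁻¹] / [s·A] = kg·s⁻²·A⁻¹
  (e) [kg·m·s⁻³·A⁻¹] / [m·s⁻¹] = kg·s⁻²·A⁻¹
  (f) V·s·m⁻² = J·C⁻¹·s·m⁻² = kg·s⁻²·A⁻¹
All reduce to kg·s⁻²·A⁻¹ except (c), which is kg·s⁻².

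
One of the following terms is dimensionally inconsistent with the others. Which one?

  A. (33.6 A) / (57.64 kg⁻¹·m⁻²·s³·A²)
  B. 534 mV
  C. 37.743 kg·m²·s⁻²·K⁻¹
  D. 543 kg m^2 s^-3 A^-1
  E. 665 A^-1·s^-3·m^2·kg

Dimensions:
  A. [A] / [kg⁻¹·m⁻²·s³·A²] = kg·m²·s⁻³·A⁻¹
  B. V = J·C⁻¹ = kg·m²·s⁻³·A⁻¹
  C. kg·m²·s⁻²·K⁻¹
  D. kg·m²·s⁻³·A⁻¹
  E. kg·m²·s⁻³·A⁻¹
All reduce to kg·m²·s⁻³·A⁻¹ except C., which is kg·m²·s⁻²·K⁻¹.

C.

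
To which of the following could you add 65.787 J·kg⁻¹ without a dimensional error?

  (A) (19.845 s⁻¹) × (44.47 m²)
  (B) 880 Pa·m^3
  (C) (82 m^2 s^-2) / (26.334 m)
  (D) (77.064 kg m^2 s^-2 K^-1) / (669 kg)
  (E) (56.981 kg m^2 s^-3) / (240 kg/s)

Reference: J·kg⁻¹ = N·m·kg⁻¹ = m²·s⁻².
Each option:
  (A) [s⁻¹] · [m²] = m²·s⁻¹
  (B) Pa·m³ = N·m⁻²·m³ = kg·m²·s⁻²
  (C) [m²·s⁻²] / [m] = m·s⁻²
  (D) [kg·m²·s⁻²·K⁻¹] / [kg] = m²·s⁻²·K⁻¹
  (E) [kg·m²·s⁻³] / [kg·s⁻¹] = m²·s⁻²  ← same
Only (E) matches m²·s⁻².

(E)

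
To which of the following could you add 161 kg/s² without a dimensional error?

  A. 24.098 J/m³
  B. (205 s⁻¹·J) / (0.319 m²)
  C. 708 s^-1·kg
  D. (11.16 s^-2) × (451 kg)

Reference: kg·s⁻².
Each option:
  A. J·m⁻³ = N·m·m⁻³ = kg·m⁻¹·s⁻²
  B. [kg·m²·s⁻³] / [m²] = kg·s⁻³
  C. kg·s⁻¹
  D. [s⁻²] · [kg] = kg·s⁻²  ← same
Only D. matches kg·s⁻².

D.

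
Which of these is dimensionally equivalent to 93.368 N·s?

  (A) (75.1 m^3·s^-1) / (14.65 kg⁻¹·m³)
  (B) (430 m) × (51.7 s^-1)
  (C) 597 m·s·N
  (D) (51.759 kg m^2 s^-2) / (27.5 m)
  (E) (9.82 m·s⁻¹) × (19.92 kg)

(E)

Reference: N·s = kg·m·s⁻²·s = kg·m·s⁻¹.
Each option:
  (A) [m³·s⁻¹] / [kg⁻¹·m³] = kg·s⁻¹
  (B) [m] · [s⁻¹] = m·s⁻¹
  (C) N·m·s = kg·m·s⁻²·m·s = kg·m²·s⁻¹
  (D) [kg·m²·s⁻²] / [m] = kg·m·s⁻²
  (E) [m·s⁻¹] · [kg] = kg·m·s⁻¹  ← same
Only (E) matches kg·m·s⁻¹.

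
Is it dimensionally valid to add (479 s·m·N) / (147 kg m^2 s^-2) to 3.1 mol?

No

Reduce each to base SI dimensions:
  (479 s·m·N) / (147 kg m^2 s^-2):  [kg·m²·s⁻¹] / [kg·m²·s⁻²] = s
  3.1 mol:  mol
s ≠ mol, so they cannot be added.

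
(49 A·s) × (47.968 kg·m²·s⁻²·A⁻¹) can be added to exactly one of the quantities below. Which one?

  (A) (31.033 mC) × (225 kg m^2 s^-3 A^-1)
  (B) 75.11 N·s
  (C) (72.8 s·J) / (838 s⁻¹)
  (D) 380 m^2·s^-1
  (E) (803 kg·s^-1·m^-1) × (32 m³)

Reference: [s·A] · [kg·m²·s⁻²·A⁻¹] = kg·m²·s⁻¹.
Each option:
  (A) [s·A] · [kg·m²·s⁻³·A⁻¹] = kg·m²·s⁻²
  (B) N·s = kg·m·s⁻²·s = kg·m·s⁻¹
  (C) [kg·m²·s⁻¹] / [s⁻¹] = kg·m²
  (D) m²·s⁻¹
  (E) [kg·m⁻¹·s⁻¹] · [m³] = kg·m²·s⁻¹  ← same
Only (E) matches kg·m²·s⁻¹.

(E)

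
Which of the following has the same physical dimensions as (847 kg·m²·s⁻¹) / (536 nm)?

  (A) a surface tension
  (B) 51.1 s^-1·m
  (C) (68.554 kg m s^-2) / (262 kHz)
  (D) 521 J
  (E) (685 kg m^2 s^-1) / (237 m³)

Reference: [kg·m²·s⁻¹] / [m] = kg·m·s⁻¹.
Each option:
  (A) [surface tension] = kg·s⁻²
  (B) m·s⁻¹
  (C) [kg·m·s⁻²] / [s⁻¹] = kg·m·s⁻¹  ← same
  (D) J = N·m = kg·m²·s⁻²
  (E) [kg·m²·s⁻¹] / [m³] = kg·m⁻¹·s⁻¹
Only (C) matches kg·m·s⁻¹.

(C)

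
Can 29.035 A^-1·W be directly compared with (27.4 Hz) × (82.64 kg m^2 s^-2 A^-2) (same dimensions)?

Reduce each to base SI dimensions:
  29.035 A^-1·W:  W·A⁻¹ = J·s⁻¹·A⁻¹ = kg·m²·s⁻³·A⁻¹
  (27.4 Hz) × (82.64 kg m^2 s^-2 A^-2):  [s⁻¹] · [kg·m²·s⁻²·A⁻²] = kg·m²·s⁻³·A⁻²
kg·m²·s⁻³·A⁻¹ ≠ kg·m²·s⁻³·A⁻², so they cannot be added.

No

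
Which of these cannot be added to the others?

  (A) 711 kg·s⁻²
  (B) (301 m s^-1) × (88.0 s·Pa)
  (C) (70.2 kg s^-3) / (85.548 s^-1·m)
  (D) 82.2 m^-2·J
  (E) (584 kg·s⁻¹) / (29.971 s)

(C)

Reduce each to base SI dimensions:
  (A) kg·s⁻²
  (B) [m·s⁻¹] · [kg·m⁻¹·s⁻¹] = kg·s⁻²
  (C) [kg·s⁻³] / [m·s⁻¹] = kg·m⁻¹·s⁻²
  (D) J·m⁻² = N·m·m⁻² = kg·s⁻²
  (E) [kg·s⁻¹] / [s] = kg·s⁻²
All reduce to kg·s⁻² except (C), which is kg·m⁻¹·s⁻².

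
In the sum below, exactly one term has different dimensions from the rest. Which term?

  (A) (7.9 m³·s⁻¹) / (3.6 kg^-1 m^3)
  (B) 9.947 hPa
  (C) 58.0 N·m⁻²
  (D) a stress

(A)

Expand each in SI base units:
  (A) [m³·s⁻¹] / [kg⁻¹·m³] = kg·s⁻¹
  (B) Pa = N·m⁻² = kg·m⁻¹·s⁻²
  (C) N·m⁻² = kg·m·s⁻²·m⁻² = kg·m⁻¹·s⁻²
  (D) [stress] = kg·m⁻¹·s⁻²
All reduce to kg·m⁻¹·s⁻² except (A), which is kg·s⁻¹.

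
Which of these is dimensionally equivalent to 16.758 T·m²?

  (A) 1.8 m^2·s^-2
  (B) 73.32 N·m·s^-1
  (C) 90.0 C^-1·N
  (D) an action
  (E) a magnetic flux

Reference: T·m² = Wb·m⁻²·m² = kg·m²·s⁻²·A⁻¹.
Each option:
  (A) m²·s⁻²
  (B) N·m·s⁻¹ = kg·m·s⁻²·m·s⁻¹ = kg·m²·s⁻³
  (C) N·C⁻¹ = kg·m·s⁻²·(s·A)⁻¹ = kg·m·s⁻³·A⁻¹
  (D) [action] = kg·m²·s⁻¹
  (E) [magnetic flux] = kg·m²·s⁻²·A⁻¹  ← same
Only (E) matches kg·m²·s⁻²·A⁻¹.

(E)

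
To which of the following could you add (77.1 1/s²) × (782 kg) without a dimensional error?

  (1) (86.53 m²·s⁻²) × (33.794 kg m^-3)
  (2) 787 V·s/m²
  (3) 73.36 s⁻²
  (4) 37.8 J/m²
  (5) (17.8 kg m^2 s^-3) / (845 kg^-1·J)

(4)

Reference: [s⁻²] · [kg] = kg·s⁻².
Each option:
  (1) [m²·s⁻²] · [kg·m⁻³] = kg·m⁻¹·s⁻²
  (2) V·s·m⁻² = J·C⁻¹·s·m⁻² = kg·s⁻²·A⁻¹
  (3) s⁻²
  (4) J·m⁻² = N·m·m⁻² = kg·s⁻²  ← same
  (5) [kg·m²·s⁻³] / [m²·s⁻²] = kg·s⁻¹
Only (4) matches kg·s⁻².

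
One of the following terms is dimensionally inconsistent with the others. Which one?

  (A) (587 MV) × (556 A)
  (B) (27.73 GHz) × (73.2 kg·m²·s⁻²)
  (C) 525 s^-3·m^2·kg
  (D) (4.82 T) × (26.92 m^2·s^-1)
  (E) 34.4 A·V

(D)

Work out the base dimensions of each:
  (A) [kg·m²·s⁻³·A⁻¹] · [A] = kg·m²·s⁻³
  (B) [s⁻¹] · [kg·m²·s⁻²] = kg·m²·s⁻³
  (C) kg·m²·s⁻³
  (D) [kg·s⁻²·A⁻¹] · [m²·s⁻¹] = kg·m²·s⁻³·A⁻¹
  (E) V·A = J·C⁻¹·A = kg·m²·s⁻³
All reduce to kg·m²·s⁻³ except (D), which is kg·m²·s⁻³·A⁻¹.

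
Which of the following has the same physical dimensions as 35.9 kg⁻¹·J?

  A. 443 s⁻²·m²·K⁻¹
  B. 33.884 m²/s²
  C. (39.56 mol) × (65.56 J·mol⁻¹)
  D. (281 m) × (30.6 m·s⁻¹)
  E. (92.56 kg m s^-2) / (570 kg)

B.

Reference: J·kg⁻¹ = N·m·kg⁻¹ = m²·s⁻².
Each option:
  A. m²·s⁻²·K⁻¹
  B. m²·s⁻²  ← same
  C. [mol] · [kg·m²·s⁻²·mol⁻¹] = kg·m²·s⁻²
  D. [m] · [m·s⁻¹] = m²·s⁻¹
  E. [kg·m·s⁻²] / [kg] = m·s⁻²
Only B. matches m²·s⁻².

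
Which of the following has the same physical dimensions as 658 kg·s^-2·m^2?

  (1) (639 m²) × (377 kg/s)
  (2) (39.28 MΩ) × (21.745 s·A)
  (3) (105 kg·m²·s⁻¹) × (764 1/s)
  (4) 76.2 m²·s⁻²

Reference: kg·m²·s⁻².
Each option:
  (1) [m²] · [kg·s⁻¹] = kg·m²·s⁻¹
  (2) [kg·m²·s⁻³·A⁻²] · [s·A] = kg·m²·s⁻²·A⁻¹
  (3) [kg·m²·s⁻¹] · [s⁻¹] = kg·m²·s⁻²  ← same
  (4) m²·s⁻²
Only (3) matches kg·m²·s⁻².

(3)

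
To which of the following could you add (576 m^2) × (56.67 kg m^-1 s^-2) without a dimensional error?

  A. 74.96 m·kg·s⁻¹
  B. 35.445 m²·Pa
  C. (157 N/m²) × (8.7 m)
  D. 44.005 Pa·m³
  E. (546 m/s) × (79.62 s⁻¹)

B.

Reference: [m²] · [kg·m⁻¹·s⁻²] = kg·m·s⁻².
Each option:
  A. kg·m·s⁻¹
  B. Pa·m² = N·m⁻²·m² = kg·m·s⁻²  ← same
  C. [kg·m⁻¹·s⁻²] · [m] = kg·s⁻²
  D. Pa·m³ = N·m⁻²·m³ = kg·m²·s⁻²
  E. [m·s⁻¹] · [s⁻¹] = m·s⁻²
Only B. matches kg·m·s⁻².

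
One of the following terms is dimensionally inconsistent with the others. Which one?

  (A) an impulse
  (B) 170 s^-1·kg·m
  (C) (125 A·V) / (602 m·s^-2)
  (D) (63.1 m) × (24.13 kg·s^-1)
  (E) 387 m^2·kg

Expand each in SI base units:
  (A) [impulse] = kg·m·s⁻¹
  (B) kg·m·s⁻¹
  (C) [kg·m²·s⁻³] / [m·s⁻²] = kg·m·s⁻¹
  (D) [m] · [kg·s⁻¹] = kg·m·s⁻¹
  (E) kg·m²
All reduce to kg·m·s⁻¹ except (E), which is kg·m².

(E)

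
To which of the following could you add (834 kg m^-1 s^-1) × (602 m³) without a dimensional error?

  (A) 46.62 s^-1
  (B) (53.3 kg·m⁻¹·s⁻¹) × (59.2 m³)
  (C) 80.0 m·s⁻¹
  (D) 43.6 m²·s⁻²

Reference: [kg·m⁻¹·s⁻¹] · [m³] = kg·m²·s⁻¹.
Each option:
  (A) s⁻¹
  (B) [kg·m⁻¹·s⁻¹] · [m³] = kg·m²·s⁻¹  ← same
  (C) m·s⁻¹
  (D) m²·s⁻²
Only (B) matches kg·m²·s⁻¹.

(B)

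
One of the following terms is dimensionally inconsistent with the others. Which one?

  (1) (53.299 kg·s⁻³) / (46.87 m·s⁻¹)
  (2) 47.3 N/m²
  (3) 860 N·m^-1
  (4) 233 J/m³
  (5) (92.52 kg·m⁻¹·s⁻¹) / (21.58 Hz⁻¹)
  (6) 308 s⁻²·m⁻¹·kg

Work out the base dimensions of each:
  (1) [kg·s⁻³] / [m·s⁻¹] = kg·m⁻¹·s⁻²
  (2) N·m⁻² = kg·m·s⁻²·m⁻² = kg·m⁻¹·s⁻²
  (3) N·m⁻¹ = kg·m·s⁻²·m⁻¹ = kg·s⁻²
  (4) J·m⁻³ = N·m·m⁻³ = kg·m⁻¹·s⁻²
  (5) [kg·m⁻¹·s⁻¹] / [s] = kg·m⁻¹·s⁻²
  (6) kg·m⁻¹·s⁻²
All reduce to kg·m⁻¹·s⁻² except (3), which is kg·s⁻².

(3)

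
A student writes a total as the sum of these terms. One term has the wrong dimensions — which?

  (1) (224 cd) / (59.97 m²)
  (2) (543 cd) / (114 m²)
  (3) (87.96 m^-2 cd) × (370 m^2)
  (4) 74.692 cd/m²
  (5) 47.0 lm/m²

(3)

Reduce each to base SI dimensions:
  (1) [cd] / [m²] = m⁻²·cd
  (2) [cd] / [m²] = m⁻²·cd
  (3) [m⁻²·cd] · [m²] = cd
  (4) cd·m⁻² = m⁻²·cd
  (5) lm·m⁻² = cd·m⁻² = m⁻²·cd
All reduce to m⁻²·cd except (3), which is cd.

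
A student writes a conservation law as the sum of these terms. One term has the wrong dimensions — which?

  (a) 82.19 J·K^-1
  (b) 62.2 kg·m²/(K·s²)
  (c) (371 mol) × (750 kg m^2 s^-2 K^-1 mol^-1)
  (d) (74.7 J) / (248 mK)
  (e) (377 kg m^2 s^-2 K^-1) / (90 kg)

Dimensions:
  (a) J·K⁻¹ = N·m·K⁻¹ = kg·m²·s⁻²·K⁻¹
  (b) kg·m²·s⁻²·K⁻¹
  (c) [mol] · [kg·m²·s⁻²·K⁻¹·mol⁻¹] = kg·m²·s⁻²·K⁻¹
  (d) [kg·m²·s⁻²] / [K] = kg·m²·s⁻²·K⁻¹
  (e) [kg·m²·s⁻²·K⁻¹] / [kg] = m²·s⁻²·K⁻¹
All reduce to kg·m²·s⁻²·K⁻¹ except (e), which is m²·s⁻²·K⁻¹.

(e)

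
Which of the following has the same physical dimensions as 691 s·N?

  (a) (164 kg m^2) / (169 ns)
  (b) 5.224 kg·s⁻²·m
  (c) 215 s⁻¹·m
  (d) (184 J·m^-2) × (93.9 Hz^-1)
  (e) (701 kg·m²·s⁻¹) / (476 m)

Reference: N·s = kg·m·s⁻²·s = kg·m·s⁻¹.
Each option:
  (a) [kg·m²] / [s] = kg·m²·s⁻¹
  (b) kg·m·s⁻²
  (c) m·s⁻¹
  (d) [kg·s⁻²] · [s] = kg·s⁻¹
  (e) [kg·m²·s⁻¹] / [m] = kg·m·s⁻¹  ← same
Only (e) matches kg·m·s⁻¹.

(e)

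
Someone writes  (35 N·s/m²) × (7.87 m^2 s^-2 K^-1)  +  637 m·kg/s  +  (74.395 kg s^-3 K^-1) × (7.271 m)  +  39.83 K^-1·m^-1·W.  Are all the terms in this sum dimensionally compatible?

No

Reduce each to base SI dimensions:
  (35 N·s/m²) × (7.87 m^2 s^-2 K^-1):  [kg·m⁻¹·s⁻¹] · [m²·s⁻²·K⁻¹] = kg·m·s⁻³·K⁻¹
  637 m·kg/s:  kg·m·s⁻¹
  (74.395 kg s^-3 K^-1) × (7.271 m):  [kg·s⁻³·K⁻¹] · [m] = kg·m·s⁻³·K⁻¹
  39.83 K^-1·m^-1·W:  W·m⁻¹·K⁻¹ = J·s⁻¹·m⁻¹·K⁻¹ = kg·m·s⁻³·K⁻¹
The terms do not share a single dimension (kg·m·s⁻³·K⁻¹ vs kg·m·s⁻¹).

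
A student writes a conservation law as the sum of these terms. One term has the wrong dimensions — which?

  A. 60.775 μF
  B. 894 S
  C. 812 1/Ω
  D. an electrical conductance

A.

Work out the base dimensions of each:
  A. F = C·V⁻¹ = kg⁻¹·m⁻²·s⁴·A²
  B. S = Ω⁻¹ = kg⁻¹·m⁻²·s³·A²
  C. Ω⁻¹ = (V·A⁻¹)⁻¹ = kg⁻¹·m⁻²·s³·A²
  D. [electrical conductance] = kg⁻¹·m⁻²·s³·A²
All reduce to kg⁻¹·m⁻²·s³·A² except A., which is kg⁻¹·m⁻²·s⁴·A².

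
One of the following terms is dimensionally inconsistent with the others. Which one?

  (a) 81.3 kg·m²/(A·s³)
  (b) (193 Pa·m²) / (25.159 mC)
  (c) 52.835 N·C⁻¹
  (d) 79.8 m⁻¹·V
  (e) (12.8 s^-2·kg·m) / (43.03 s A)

Work out the base dimensions of each:
  (a) kg·m²·s⁻³·A⁻¹
  (b) [kg·m·s⁻²] / [s·A] = kg·m·s⁻³·A⁻¹
  (c) N·C⁻¹ = kg·m·s⁻²·(s·A)⁻¹ = kg·m·s⁻³·A⁻¹
  (d) V·m⁻¹ = J·C⁻¹·m⁻¹ = kg·m·s⁻³·A⁻¹
  (e) [kg·m·s⁻²] / [s·A] = kg·m·s⁻³·A⁻¹
All reduce to kg·m·s⁻³·A⁻¹ except (a), which is kg·m²·s⁻³·A⁻¹.

(a)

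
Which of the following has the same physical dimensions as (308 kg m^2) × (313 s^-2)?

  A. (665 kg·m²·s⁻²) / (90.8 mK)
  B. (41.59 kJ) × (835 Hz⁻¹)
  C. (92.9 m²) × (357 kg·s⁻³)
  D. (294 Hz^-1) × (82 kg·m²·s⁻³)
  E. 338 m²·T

Reference: [kg·m²] · [s⁻²] = kg·m²·s⁻².
Each option:
  A. [kg·m²·s⁻²] / [K] = kg·m²·s⁻²·K⁻¹
  B. [kg·m²·s⁻²] · [s] = kg·m²·s⁻¹
  C. [m²] · [kg·s⁻³] = kg·m²·s⁻³
  D. [s] · [kg·m²·s⁻³] = kg·m²·s⁻²  ← same
  E. T·m² = Wb·m⁻²·m² = kg·m²·s⁻²·A⁻¹
Only D. matches kg·m²·s⁻².

D.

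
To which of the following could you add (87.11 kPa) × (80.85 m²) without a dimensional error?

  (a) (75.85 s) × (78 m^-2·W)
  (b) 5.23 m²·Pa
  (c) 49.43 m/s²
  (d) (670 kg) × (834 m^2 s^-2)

Reference: [kg·m⁻¹·s⁻²] · [m²] = kg·m·s⁻².
Each option:
  (a) [s] · [kg·s⁻³] = kg·s⁻²
  (b) Pa·m² = N·m⁻²·m² = kg·m·s⁻²  ← same
  (c) m·s⁻²
  (d) [kg] · [m²·s⁻²] = kg·m²·s⁻²
Only (b) matches kg·m·s⁻².

(b)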